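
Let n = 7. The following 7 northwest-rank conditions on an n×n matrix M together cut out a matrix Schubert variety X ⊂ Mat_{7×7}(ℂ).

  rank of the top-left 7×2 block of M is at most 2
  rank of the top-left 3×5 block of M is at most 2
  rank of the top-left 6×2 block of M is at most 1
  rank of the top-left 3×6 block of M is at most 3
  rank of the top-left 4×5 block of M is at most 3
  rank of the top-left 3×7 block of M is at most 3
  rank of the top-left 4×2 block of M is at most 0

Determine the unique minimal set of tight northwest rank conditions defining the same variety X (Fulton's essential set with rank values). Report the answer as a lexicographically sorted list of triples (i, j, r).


Recovering R(i,j) via the rank-extension bound from the 7 conditions:

  0, 0, 1, 1, 1, 1, 1
  0, 0, 1, 2, 2, 2, 2
  0, 0, 1, 2, 2, 3, 3
  0, 0, 1, 2, 3, 4, 4
  1, 1, 2, 3, 4, 5, 5
  1, 1, 2, 3, 4, 5, 6
  1, 2, 3, 4, 5, 6, 7

so w = (3, 4, 6, 5, 1, 7, 2).

|D(w)|=10, |Ess(w)|=3:

[(3, 5, 2), (4, 2, 0), (6, 2, 1)]


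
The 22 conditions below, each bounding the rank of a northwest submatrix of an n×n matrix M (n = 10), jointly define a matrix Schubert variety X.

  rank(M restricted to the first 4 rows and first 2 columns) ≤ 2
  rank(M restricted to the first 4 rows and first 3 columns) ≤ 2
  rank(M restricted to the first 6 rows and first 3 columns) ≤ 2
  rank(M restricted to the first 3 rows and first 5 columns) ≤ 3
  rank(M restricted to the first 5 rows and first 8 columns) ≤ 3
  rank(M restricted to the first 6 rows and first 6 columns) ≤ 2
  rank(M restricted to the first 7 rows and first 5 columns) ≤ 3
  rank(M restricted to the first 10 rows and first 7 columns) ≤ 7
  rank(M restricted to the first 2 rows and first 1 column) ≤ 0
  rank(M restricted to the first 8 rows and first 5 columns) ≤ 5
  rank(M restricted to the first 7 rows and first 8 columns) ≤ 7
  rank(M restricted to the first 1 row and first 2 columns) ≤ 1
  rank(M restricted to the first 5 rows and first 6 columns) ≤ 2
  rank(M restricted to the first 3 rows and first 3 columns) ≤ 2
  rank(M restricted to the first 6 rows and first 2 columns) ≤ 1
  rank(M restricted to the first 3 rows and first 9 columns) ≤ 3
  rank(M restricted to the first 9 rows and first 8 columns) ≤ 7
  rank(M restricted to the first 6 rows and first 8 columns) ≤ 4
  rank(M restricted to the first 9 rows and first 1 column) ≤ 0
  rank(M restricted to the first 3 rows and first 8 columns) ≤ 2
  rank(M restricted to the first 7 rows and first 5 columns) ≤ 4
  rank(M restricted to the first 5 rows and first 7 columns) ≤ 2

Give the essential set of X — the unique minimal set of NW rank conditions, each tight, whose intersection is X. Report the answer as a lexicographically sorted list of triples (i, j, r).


Recovering R(i,j) via the rank-extension bound from the 22 conditions:

  i=1: 0  1  1  1  1  1  1  1  1  1
  i=2: 0  1  2  2  2  2  2  2  2  2
  i=3: 0  1  2  2  2  2  2  2  3  3
  i=4: 0  1  2  2  2  2  2  3  4  4
  i=5: 0  1  2  2  2  2  2  3  4  5
  i=6: 0  1  2  2  2  2  3  4  5  6
  i=7: 0  1  2  3  3  3  4  5  6  7
  i=8: 0  1  2  3  4  4  5  6  7  8
  i=9: 0  1  2  3  4  5  6  7  8  9
  i=10: 1  2  3  4  5  6  7  8  9  10

so w = (2, 3, 9, 8, 10, 7, 4, 5, 6, 1).

ℓ(w)=25; the 4 essential cells (i,j,r):

[(3, 8, 2), (5, 7, 2), (6, 6, 2), (9, 1, 0)]


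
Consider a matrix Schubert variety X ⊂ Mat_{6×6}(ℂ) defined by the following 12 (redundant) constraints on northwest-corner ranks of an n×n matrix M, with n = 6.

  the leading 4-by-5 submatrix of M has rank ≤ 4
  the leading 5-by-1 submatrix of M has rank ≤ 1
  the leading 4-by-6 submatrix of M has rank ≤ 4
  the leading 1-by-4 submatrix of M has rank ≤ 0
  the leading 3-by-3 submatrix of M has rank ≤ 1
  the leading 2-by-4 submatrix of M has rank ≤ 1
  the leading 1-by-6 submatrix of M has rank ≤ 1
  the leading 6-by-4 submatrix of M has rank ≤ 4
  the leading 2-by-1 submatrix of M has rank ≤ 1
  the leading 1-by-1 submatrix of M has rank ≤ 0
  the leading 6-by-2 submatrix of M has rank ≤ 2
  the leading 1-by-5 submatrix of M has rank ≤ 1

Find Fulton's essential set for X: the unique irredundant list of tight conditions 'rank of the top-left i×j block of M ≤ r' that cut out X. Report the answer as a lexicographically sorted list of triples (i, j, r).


Computing R[i][j] = min implied NW-rank bound (n=6, 12 conditions):

  0  0  0  0  1  1
  1  1  1  1  2  2
  1  1  1  2  3  3
  1  2  2  3  4  4
  1  2  3  4  5  5
  1  2  3  4  5  6

hence w(1..6) = (5, 1, 4, 2, 3, 6).

Fulton essential set (2 of the 6 Rothe cells):

[(1, 4, 0), (3, 3, 1)]


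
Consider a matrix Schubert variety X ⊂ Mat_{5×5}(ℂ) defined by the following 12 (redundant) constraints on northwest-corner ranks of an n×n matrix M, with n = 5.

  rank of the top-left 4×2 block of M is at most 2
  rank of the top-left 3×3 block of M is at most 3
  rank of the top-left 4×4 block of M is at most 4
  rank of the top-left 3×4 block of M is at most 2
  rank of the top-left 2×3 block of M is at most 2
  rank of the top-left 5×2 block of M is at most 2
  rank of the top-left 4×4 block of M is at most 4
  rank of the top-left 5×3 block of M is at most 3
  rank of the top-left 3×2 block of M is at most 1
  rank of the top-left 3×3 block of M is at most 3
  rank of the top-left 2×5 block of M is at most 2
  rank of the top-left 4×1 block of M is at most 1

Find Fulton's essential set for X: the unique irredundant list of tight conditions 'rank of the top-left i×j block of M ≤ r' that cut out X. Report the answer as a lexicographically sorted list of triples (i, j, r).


Propagating the 12 rank bounds to every northwest block:

  1, 1, 1, 1, 1
  1, 1, 2, 2, 2
  1, 1, 2, 2, 3
  1, 2, 3, 3, 4
  1, 2, 3, 4, 5

reading off 1-entries of Δ²R: w = (1, 3, 5, 2, 4).

D(w) has 3 cells with 2 SE-corners; essential set:

[(3, 2, 1), (3, 4, 2)]


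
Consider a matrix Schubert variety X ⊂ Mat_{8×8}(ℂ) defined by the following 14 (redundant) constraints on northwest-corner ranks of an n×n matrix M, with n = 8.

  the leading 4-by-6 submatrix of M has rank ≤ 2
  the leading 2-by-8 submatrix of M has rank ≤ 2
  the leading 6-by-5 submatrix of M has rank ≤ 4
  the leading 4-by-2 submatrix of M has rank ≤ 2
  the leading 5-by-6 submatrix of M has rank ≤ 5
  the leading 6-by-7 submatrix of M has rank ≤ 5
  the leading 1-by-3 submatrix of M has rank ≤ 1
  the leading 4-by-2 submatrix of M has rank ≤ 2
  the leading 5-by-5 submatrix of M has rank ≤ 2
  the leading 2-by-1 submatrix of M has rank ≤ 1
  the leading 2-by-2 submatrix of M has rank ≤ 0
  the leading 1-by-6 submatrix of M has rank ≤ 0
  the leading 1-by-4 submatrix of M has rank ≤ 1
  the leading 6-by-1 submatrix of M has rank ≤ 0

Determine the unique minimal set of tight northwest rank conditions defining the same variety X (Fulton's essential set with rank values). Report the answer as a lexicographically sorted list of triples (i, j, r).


Computing R[i][j] = min implied NW-rank bound (n=8, 14 conditions):

  i=1: 0 0 0 0 0 0 1 1
  i=2: 0 0 1 1 1 1 2 2
  i=3: 0 1 2 2 2 2 3 3
  i=4: 0 1 2 2 2 2 3 4
  i=5: 0 1 2 2 2 3 4 5
  i=6: 0 1 2 3 3 4 5 6
  i=7: 1 2 3 4 4 5 6 7
  i=8: 1 2 3 4 5 6 7 8

second differences of R give the permutation w = (7, 3, 2, 8, 6, 4, 1, 5).

|D(w)|=17, |Ess(w)|=5:

[(1, 6, 0), (2, 2, 0), (4, 6, 2), (5, 5, 2), (6, 1, 0)]


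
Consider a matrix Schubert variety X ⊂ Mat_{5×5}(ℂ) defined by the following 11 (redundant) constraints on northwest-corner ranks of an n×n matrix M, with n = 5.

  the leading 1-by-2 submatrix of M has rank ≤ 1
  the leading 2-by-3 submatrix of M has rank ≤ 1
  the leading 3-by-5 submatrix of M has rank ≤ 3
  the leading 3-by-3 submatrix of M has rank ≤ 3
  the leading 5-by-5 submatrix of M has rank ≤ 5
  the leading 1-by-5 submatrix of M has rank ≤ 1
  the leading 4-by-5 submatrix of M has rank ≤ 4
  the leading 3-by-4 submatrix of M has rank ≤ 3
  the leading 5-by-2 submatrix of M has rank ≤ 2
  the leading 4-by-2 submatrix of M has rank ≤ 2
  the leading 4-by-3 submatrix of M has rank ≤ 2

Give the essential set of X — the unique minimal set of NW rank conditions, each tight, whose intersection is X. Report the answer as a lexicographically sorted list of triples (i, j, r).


Rank table r_w(5×5) implied by the 11 constraints:

  row 1: 1 1 1 1 1
  row 2: 1 1 1 2 2
  row 3: 1 2 2 3 3
  row 4: 1 2 2 3 4
  row 5: 1 2 3 4 5

the unique w with this rank table is (1, 4, 2, 5, 3).

D(w) has 3 cells with 2 SE-corners; essential set:

[(2, 3, 1), (4, 3, 2)]


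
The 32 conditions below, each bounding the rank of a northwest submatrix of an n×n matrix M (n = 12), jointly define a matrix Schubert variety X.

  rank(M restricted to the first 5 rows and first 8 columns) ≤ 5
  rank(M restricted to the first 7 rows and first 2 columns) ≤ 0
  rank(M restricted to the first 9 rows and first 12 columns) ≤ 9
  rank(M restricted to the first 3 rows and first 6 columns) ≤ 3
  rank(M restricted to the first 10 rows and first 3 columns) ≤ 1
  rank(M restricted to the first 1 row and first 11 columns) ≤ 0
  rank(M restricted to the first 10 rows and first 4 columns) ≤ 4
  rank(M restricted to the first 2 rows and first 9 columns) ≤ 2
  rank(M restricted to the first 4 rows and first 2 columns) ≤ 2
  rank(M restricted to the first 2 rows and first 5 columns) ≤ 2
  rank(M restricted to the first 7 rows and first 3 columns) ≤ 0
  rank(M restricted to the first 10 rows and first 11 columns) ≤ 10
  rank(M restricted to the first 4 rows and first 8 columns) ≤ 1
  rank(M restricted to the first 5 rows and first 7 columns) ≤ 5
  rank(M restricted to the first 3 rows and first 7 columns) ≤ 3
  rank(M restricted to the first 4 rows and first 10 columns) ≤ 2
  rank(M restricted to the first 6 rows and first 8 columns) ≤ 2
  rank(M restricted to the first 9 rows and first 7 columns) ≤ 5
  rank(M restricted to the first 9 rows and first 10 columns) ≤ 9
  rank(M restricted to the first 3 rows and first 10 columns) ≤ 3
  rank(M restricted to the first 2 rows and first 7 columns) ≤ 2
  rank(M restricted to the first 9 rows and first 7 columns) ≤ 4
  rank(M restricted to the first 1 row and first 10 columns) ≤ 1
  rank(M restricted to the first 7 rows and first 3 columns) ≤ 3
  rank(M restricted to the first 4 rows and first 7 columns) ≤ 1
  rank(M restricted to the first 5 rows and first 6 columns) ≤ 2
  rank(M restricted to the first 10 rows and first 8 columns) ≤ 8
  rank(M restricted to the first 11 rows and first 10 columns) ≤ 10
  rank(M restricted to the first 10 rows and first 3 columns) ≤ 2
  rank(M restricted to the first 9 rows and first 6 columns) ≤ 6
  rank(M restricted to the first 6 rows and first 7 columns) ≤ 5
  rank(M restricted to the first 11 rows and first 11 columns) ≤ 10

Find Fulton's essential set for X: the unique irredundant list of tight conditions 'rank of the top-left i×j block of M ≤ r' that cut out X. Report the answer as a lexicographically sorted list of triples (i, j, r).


Reconstructing r_w from the 32 given conditions:

  i=1: 0 | 0 | 0 | 0 | 0 | 0 | 0 | 0 | 0 | 0 | 0 | 1
  i=2: 0 | 0 | 0 | 1 | 1 | 1 | 1 | 1 | 1 | 1 | 1 | 2
  i=3: 0 | 0 | 0 | 1 | 1 | 1 | 1 | 1 | 2 | 2 | 2 | 3
  i=4: 0 | 0 | 0 | 1 | 1 | 1 | 1 | 1 | 2 | 2 | 3 | 4
  i=5: 0 | 0 | 0 | 1 | 2 | 2 | 2 | 2 | 3 | 3 | 4 | 5
  i=6: 0 | 0 | 0 | 1 | 2 | 2 | 2 | 2 | 3 | 4 | 5 | 6
  i=7: 0 | 0 | 0 | 1 | 2 | 3 | 3 | 3 | 4 | 5 | 6 | 7
  i=8: 1 | 1 | 1 | 2 | 3 | 4 | 4 | 4 | 5 | 6 | 7 | 8
  i=9: 1 | 1 | 1 | 2 | 3 | 4 | 4 | 5 | 6 | 7 | 8 | 9
  i=10: 1 | 1 | 1 | 2 | 3 | 4 | 5 | 6 | 7 | 8 | 9 | 10
  i=11: 1 | 2 | 2 | 3 | 4 | 5 | 6 | 7 | 8 | 9 | 10 | 11
  i=12: 1 | 2 | 3 | 4 | 5 | 6 | 7 | 8 | 9 | 10 | 11 | 12

the unique w with this rank table is (12, 4, 9, 11, 5, 10, 6, 1, 8, 7, 2, 3).

|D(w)|=46, |Ess(w)|=7:

[(1, 11, 0), (4, 8, 1), (4, 10, 2), (6, 8, 2), (7, 3, 0), (9, 7, 4), (10, 3, 1)]


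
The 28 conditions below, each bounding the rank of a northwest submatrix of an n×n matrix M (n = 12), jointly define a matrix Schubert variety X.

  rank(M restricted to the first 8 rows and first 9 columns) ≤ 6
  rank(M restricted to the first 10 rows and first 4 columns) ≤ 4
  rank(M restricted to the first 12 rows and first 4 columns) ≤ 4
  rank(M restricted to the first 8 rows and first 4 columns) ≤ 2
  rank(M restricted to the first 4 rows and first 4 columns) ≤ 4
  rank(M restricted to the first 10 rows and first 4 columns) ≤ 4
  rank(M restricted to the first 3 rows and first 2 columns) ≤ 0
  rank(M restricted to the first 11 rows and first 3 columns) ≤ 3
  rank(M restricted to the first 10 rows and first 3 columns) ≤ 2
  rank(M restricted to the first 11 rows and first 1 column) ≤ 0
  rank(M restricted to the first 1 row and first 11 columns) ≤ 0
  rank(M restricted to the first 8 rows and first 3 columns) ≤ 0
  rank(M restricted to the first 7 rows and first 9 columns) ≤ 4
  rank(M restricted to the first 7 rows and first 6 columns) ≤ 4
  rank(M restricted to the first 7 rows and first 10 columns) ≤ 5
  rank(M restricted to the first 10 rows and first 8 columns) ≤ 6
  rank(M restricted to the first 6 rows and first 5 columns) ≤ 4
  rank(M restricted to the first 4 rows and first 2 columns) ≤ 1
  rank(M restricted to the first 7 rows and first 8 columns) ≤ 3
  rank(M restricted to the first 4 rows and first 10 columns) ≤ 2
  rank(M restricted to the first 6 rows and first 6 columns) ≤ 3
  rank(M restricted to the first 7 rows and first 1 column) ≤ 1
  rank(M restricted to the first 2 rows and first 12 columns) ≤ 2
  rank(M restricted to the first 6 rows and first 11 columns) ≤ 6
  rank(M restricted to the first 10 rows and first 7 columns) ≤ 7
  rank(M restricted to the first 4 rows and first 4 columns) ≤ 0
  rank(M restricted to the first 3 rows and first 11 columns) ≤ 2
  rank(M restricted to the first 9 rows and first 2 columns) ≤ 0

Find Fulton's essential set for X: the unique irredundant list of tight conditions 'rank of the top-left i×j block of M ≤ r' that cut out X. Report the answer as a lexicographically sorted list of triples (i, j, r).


Propagating the 28 rank bounds to every northwest block:

  row 1: 0 | 0 | 0 | 0 | 0 | 0 | 0 | 0 | 0 | 0 | 0 | 1
  row 2: 0 | 0 | 0 | 0 | 1 | 1 | 1 | 1 | 1 | 1 | 1 | 2
  row 3: 0 | 0 | 0 | 0 | 1 | 2 | 2 | 2 | 2 | 2 | 2 | 3
  row 4: 0 | 0 | 0 | 0 | 1 | 2 | 2 | 2 | 2 | 2 | 3 | 4
  row 5: 0 | 0 | 0 | 1 | 2 | 3 | 3 | 3 | 3 | 3 | 4 | 5
  row 6: 0 | 0 | 0 | 1 | 2 | 3 | 3 | 3 | 4 | 4 | 5 | 6
  row 7: 0 | 0 | 0 | 1 | 2 | 3 | 3 | 3 | 4 | 5 | 6 | 7
  row 8: 0 | 0 | 0 | 1 | 2 | 3 | 4 | 4 | 5 | 6 | 7 | 8
  row 9: 0 | 0 | 1 | 2 | 3 | 4 | 5 | 5 | 6 | 7 | 8 | 9
  row 10: 0 | 1 | 2 | 3 | 4 | 5 | 6 | 6 | 7 | 8 | 9 | 10
  row 11: 0 | 1 | 2 | 3 | 4 | 5 | 6 | 7 | 8 | 9 | 10 | 11
  row 12: 1 | 2 | 3 | 4 | 5 | 6 | 7 | 8 | 9 | 10 | 11 | 12

hence w(1..12) = (12, 5, 6, 11, 4, 9, 10, 7, 3, 2, 8, 1).

7 SE-corners of the 47-cell Rothe diagram give Ess(w):

[(1, 11, 0), (4, 4, 0), (4, 10, 2), (7, 8, 3), (8, 3, 0), (9, 2, 0), (11, 1, 0)]


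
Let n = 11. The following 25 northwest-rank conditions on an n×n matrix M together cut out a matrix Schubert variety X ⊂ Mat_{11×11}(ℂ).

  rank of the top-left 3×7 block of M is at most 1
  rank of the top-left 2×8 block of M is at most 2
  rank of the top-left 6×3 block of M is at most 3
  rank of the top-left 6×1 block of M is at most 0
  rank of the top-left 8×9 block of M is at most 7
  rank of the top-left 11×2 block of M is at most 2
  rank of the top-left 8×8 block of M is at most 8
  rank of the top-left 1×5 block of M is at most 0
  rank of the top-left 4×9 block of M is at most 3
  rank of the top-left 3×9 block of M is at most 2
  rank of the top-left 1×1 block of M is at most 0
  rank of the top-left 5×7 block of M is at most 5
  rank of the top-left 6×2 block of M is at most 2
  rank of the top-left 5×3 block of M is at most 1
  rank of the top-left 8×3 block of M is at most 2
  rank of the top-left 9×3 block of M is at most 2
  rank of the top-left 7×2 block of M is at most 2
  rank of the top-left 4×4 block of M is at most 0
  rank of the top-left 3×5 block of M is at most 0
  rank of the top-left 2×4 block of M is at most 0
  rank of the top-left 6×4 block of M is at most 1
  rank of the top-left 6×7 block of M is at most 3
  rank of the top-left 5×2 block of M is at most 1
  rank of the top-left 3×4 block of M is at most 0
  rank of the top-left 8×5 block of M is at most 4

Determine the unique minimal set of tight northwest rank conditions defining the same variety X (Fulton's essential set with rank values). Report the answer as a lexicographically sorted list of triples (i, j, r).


Reconstructing r_w from the 25 given conditions:

  R[1]: 0 0 0 0 0 1 1 1 1 1 1
  R[2]: 0 0 0 0 0 1 1 2 2 2 2
  R[3]: 0 0 0 0 0 1 1 2 2 3 3
  R[4]: 0 0 0 0 1 2 2 3 3 4 4
  R[5]: 0 1 1 1 2 3 3 4 4 5 5
  R[6]: 0 1 1 1 2 3 3 4 5 6 6
  R[7]: 1 2 2 2 3 4 4 5 6 7 7
  R[8]: 1 2 2 3 4 5 5 6 7 8 8
  R[9]: 1 2 2 3 4 5 6 7 8 9 9
  R[10]: 1 2 3 4 5 6 7 8 9 10 10
  R[11]: 1 2 3 4 5 6 7 8 9 10 11

giving w = (6, 8, 10, 5, 2, 9, 1, 4, 7, 3, 11) via Δ²R.

D(w) has 29 cells with 8 SE-corners; essential set:

[(3, 5, 0), (3, 7, 1), (3, 9, 2), (4, 4, 0), (6, 1, 0), (6, 4, 1), (6, 7, 3), (9, 3, 2)]


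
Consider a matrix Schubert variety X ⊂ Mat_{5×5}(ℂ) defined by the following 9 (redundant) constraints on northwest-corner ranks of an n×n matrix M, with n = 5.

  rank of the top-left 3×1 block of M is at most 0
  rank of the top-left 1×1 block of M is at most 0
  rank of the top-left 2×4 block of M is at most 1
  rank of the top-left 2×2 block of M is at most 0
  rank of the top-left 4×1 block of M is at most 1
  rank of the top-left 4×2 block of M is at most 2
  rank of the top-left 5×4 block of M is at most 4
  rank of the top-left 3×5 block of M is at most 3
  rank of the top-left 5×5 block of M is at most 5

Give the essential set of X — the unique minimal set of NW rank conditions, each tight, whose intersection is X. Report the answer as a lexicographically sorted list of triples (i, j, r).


The tightest implied rank at each (i,j), from the 9 conditions:

  0, 0, 1, 1, 1
  0, 0, 1, 1, 2
  0, 1, 2, 2, 3
  1, 2, 3, 3, 4
  1, 2, 3, 4, 5

so w = (3, 5, 2, 1, 4).

Rothe diagram D(w) (6 cells), 3 SE-corners (essential conditions):

[(2, 2, 0), (2, 4, 1), (3, 1, 0)]


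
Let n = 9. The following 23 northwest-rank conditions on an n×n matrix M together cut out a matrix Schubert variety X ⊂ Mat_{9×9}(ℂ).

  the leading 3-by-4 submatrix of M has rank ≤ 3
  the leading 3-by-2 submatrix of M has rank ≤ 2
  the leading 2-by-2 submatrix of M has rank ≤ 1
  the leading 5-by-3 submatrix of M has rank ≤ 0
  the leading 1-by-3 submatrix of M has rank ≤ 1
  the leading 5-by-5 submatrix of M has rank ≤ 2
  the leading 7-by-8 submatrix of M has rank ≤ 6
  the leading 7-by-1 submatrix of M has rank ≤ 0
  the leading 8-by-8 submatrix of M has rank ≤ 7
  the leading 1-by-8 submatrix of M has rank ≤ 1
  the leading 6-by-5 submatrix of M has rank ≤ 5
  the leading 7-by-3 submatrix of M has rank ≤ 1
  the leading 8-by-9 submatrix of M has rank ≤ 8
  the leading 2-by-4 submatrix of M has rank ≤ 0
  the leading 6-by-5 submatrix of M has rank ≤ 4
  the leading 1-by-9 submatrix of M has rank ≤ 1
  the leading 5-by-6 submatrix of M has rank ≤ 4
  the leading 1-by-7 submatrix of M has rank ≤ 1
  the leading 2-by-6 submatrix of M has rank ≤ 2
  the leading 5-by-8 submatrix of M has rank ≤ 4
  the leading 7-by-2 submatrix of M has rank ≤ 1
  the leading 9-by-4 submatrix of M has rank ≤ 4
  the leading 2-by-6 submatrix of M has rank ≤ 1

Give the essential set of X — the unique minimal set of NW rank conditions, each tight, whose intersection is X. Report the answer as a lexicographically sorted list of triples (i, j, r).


Reconstructing r_w from the 23 given conditions:

  R[1]: 0 | 0 | 0 | 0 | 1 | 1 | 1 | 1 | 1
  R[2]: 0 | 0 | 0 | 0 | 1 | 1 | 2 | 2 | 2
  R[3]: 0 | 0 | 0 | 1 | 2 | 2 | 3 | 3 | 3
  R[4]: 0 | 0 | 0 | 1 | 2 | 3 | 4 | 4 | 4
  R[5]: 0 | 0 | 0 | 1 | 2 | 3 | 4 | 4 | 5
  R[6]: 0 | 1 | 1 | 2 | 3 | 4 | 5 | 5 | 6
  R[7]: 0 | 1 | 1 | 2 | 3 | 4 | 5 | 6 | 7
  R[8]: 1 | 2 | 2 | 3 | 4 | 5 | 6 | 7 | 8
  R[9]: 1 | 2 | 3 | 4 | 5 | 6 | 7 | 8 | 9

reading off 1-entries of Δ²R: w = (5, 7, 4, 6, 9, 2, 8, 1, 3).

D(w) has 22 cells with 6 SE-corners; essential set:

[(2, 4, 0), (2, 6, 1), (5, 3, 0), (5, 8, 4), (7, 1, 0), (7, 3, 1)]


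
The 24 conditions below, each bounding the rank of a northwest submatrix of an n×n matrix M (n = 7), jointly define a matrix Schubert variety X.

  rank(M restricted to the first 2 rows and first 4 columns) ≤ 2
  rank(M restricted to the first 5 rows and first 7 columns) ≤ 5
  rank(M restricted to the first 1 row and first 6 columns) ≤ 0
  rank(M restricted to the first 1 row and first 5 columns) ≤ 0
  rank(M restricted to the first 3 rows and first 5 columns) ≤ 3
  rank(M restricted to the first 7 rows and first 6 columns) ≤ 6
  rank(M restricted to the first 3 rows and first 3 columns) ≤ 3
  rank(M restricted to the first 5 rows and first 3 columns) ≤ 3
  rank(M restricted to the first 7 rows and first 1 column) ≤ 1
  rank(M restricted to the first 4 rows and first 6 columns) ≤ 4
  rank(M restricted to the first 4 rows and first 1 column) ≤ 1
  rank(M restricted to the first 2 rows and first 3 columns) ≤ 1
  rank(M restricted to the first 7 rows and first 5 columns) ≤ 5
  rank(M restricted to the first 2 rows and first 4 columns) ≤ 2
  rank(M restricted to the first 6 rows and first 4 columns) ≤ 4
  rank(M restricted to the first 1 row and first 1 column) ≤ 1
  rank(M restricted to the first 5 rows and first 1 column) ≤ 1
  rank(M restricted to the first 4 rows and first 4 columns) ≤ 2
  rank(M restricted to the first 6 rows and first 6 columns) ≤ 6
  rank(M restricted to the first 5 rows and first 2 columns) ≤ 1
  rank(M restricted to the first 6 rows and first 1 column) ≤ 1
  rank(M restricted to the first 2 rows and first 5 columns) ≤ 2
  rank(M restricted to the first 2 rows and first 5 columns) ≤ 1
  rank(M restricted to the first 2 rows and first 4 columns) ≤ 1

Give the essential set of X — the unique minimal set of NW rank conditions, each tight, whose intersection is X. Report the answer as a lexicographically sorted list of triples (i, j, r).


Computing R[i][j] = min implied NW-rank bound (n=7, 24 conditions):

  R[1]: 0  0  0  0  0  0  1
  R[2]: 1  1  1  1  1  1  2
  R[3]: 1  1  2  2  2  2  3
  R[4]: 1  1  2  2  3  3  4
  R[5]: 1  1  2  3  4  4  5
  R[6]: 1  2  3  4  5  5  6
  R[7]: 1  2  3  4  5  6  7

the unique w with this rank table is (7, 1, 3, 5, 4, 2, 6).

ℓ(w)=10; the 3 essential cells (i,j,r):

[(1, 6, 0), (4, 4, 2), (5, 2, 1)]


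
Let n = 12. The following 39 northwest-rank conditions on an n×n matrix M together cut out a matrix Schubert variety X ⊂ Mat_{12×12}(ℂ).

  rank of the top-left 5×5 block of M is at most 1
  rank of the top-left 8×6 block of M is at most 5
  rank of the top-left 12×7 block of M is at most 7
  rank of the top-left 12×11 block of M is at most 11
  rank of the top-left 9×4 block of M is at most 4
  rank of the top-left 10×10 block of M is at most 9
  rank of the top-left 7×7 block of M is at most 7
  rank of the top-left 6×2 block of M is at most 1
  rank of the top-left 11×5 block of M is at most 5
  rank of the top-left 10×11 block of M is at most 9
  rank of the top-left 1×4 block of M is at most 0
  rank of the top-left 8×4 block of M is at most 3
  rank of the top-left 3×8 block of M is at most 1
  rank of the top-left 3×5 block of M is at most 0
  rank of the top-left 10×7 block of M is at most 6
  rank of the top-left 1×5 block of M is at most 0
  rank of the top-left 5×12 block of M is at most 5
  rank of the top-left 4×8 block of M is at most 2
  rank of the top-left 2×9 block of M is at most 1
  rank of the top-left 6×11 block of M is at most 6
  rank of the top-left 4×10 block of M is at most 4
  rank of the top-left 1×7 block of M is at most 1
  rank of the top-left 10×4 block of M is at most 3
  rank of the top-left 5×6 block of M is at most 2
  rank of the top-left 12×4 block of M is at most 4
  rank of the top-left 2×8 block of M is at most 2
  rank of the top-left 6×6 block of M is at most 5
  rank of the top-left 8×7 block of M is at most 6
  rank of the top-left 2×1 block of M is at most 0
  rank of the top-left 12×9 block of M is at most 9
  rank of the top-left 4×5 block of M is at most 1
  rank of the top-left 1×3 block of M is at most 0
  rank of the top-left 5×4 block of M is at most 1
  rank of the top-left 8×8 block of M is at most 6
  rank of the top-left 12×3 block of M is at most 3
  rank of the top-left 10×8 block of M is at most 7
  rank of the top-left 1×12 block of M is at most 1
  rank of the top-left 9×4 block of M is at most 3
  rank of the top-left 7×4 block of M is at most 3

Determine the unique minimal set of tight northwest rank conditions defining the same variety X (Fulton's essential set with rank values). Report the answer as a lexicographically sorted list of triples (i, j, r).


Computing R[i][j] = min implied NW-rank bound (n=12, 39 conditions):

  row 1: 0 0 0 0 0 1 1 1 1 1 1 1
  row 2: 0 0 0 0 0 1 1 1 1 2 2 2
  row 3: 0 0 0 0 0 1 1 1 2 3 3 3
  row 4: 1 1 1 1 1 2 2 2 3 4 4 4
  row 5: 1 1 1 1 1 2 3 3 4 5 5 5
  row 6: 1 1 2 2 2 3 4 4 5 6 6 6
  row 7: 1 2 3 3 3 4 5 5 6 7 7 7
  row 8: 1 2 3 3 4 5 6 6 7 8 8 8
  row 9: 1 2 3 3 4 5 6 7 8 9 9 9
  row 10: 1 2 3 3 4 5 6 7 8 9 9 10
  row 11: 1 2 3 4 5 6 7 8 9 10 10 11
  row 12: 1 2 3 4 5 6 7 8 9 10 11 12

second differences of R give the permutation w = (6, 10, 9, 1, 7, 3, 2, 5, 8, 12, 4, 11).

Fulton essential set (7 of the 29 Rothe cells):

[(2, 9, 1), (3, 5, 0), (3, 8, 1), (5, 5, 1), (6, 2, 1), (10, 4, 3), (10, 11, 9)]


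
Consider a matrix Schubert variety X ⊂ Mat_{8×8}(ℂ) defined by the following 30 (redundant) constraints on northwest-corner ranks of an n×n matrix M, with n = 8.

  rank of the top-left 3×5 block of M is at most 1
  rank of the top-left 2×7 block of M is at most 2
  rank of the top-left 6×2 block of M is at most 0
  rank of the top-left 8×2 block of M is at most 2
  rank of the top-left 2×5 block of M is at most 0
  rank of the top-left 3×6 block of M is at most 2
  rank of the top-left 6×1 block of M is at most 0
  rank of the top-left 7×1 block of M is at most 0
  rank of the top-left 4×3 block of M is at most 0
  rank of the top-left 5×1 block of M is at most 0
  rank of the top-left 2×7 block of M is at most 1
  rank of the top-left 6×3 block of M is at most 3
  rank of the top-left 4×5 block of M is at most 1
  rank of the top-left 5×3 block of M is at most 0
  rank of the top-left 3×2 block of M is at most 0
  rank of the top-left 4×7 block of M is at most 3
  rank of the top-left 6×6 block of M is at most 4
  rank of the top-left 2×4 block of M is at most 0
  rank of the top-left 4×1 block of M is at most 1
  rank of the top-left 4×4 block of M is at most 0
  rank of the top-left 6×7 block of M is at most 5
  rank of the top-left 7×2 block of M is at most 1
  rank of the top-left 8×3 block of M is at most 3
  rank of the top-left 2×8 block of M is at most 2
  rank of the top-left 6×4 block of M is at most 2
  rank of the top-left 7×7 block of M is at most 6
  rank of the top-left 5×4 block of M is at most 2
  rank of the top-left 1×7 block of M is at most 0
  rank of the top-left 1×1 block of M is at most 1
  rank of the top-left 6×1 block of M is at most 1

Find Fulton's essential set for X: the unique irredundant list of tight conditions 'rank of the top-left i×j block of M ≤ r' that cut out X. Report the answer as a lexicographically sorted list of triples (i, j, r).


The tightest implied rank at each (i,j), from the 30 conditions:

  i=1: 0, 0, 0, 0, 0, 0, 0, 1
  i=2: 0, 0, 0, 0, 0, 1, 1, 2
  i=3: 0, 0, 0, 0, 1, 2, 2, 3
  i=4: 0, 0, 0, 0, 1, 2, 3, 4
  i=5: 0, 0, 0, 1, 2, 3, 4, 5
  i=6: 0, 0, 1, 2, 3, 4, 5, 6
  i=7: 0, 1, 2, 3, 4, 5, 6, 7
  i=8: 1, 2, 3, 4, 5, 6, 7, 8

so w = (8, 6, 5, 7, 4, 3, 2, 1).

6 SE-corners of the 26-cell Rothe diagram give Ess(w):

[(1, 7, 0), (2, 5, 0), (4, 4, 0), (5, 3, 0), (6, 2, 0), (7, 1, 0)]


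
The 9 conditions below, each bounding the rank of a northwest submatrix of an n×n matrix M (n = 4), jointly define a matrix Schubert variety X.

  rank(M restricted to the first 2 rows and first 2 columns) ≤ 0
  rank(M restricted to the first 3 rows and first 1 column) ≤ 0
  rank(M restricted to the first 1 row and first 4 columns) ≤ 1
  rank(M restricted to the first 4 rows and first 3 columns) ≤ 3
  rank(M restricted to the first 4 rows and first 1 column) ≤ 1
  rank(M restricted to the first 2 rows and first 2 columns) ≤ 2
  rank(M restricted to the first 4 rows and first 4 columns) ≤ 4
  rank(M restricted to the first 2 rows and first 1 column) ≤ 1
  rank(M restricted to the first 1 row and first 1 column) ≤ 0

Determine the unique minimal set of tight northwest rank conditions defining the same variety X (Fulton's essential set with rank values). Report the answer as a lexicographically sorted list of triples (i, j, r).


Reconstructing r_w from the 9 given conditions:

  R[1]: 0  0  1  1
  R[2]: 0  0  1  2
  R[3]: 0  1  2  3
  R[4]: 1  2  3  4

the unique w with this rank table is (3, 4, 2, 1).

D(w) has 5 cells with 2 SE-corners; essential set:

[(2, 2, 0), (3, 1, 0)]


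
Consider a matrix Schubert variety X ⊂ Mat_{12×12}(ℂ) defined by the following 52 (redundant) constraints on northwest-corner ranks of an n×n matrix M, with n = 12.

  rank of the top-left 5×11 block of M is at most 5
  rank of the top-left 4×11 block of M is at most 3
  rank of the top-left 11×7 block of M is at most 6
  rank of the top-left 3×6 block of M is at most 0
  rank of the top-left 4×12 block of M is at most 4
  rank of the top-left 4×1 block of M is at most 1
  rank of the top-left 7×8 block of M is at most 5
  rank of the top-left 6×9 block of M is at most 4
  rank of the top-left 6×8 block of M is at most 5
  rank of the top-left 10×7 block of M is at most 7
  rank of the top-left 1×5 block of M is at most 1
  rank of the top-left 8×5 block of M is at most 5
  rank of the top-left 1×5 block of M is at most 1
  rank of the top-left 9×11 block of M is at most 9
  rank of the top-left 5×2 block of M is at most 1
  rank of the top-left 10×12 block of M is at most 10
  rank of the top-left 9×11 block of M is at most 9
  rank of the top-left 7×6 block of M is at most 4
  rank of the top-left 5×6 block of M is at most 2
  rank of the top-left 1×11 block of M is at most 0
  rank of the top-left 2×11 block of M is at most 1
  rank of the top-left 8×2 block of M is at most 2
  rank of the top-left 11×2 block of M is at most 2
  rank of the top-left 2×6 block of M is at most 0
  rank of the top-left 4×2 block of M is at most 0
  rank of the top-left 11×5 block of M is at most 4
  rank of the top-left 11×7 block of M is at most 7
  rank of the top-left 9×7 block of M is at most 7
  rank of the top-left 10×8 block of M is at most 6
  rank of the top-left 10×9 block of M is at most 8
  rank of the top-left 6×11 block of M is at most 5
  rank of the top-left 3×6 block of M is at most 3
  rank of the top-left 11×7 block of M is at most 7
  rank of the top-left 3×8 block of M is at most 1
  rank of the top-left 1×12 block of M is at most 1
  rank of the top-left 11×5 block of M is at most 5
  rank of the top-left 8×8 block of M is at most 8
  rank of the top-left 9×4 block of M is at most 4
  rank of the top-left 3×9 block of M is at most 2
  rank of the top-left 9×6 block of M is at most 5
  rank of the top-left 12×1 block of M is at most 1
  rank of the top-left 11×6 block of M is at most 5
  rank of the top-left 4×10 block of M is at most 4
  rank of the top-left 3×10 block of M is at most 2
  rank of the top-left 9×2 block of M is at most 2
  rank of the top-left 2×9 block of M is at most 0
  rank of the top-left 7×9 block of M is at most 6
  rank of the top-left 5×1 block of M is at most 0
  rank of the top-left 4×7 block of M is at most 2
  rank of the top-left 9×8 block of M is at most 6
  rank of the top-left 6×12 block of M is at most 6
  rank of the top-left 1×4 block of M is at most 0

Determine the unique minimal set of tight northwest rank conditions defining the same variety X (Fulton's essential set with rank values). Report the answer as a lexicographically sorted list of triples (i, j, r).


Recovering R(i,j) via the rank-extension bound from the 52 conditions:

  row 1: 0 | 0 | 0 | 0 | 0 | 0 | 0 | 0 | 0 | 0 | 0 | 1
  row 2: 0 | 0 | 0 | 0 | 0 | 0 | 0 | 0 | 0 | 1 | 1 | 2
  row 3: 0 | 0 | 0 | 0 | 0 | 0 | 1 | 1 | 1 | 2 | 2 | 3
  row 4: 0 | 0 | 1 | 1 | 1 | 1 | 2 | 2 | 2 | 3 | 3 | 4
  row 5: 0 | 1 | 2 | 2 | 2 | 2 | 3 | 3 | 3 | 4 | 4 | 5
  row 6: 1 | 2 | 3 | 3 | 3 | 3 | 4 | 4 | 4 | 5 | 5 | 6
  row 7: 1 | 2 | 3 | 4 | 4 | 4 | 5 | 5 | 5 | 6 | 6 | 7
  row 8: 1 | 2 | 3 | 4 | 4 | 5 | 6 | 6 | 6 | 7 | 7 | 8
  row 9: 1 | 2 | 3 | 4 | 4 | 5 | 6 | 6 | 7 | 8 | 8 | 9
  row 10: 1 | 2 | 3 | 4 | 4 | 5 | 6 | 6 | 7 | 8 | 9 | 10
  row 11: 1 | 2 | 3 | 4 | 4 | 5 | 6 | 7 | 8 | 9 | 10 | 11
  row 12: 1 | 2 | 3 | 4 | 5 | 6 | 7 | 8 | 9 | 10 | 11 | 12

reading off 1-entries of Δ²R: w = (12, 10, 7, 3, 2, 1, 4, 6, 9, 11, 8, 5).

D(w) has 35 cells with 7 SE-corners; essential set:

[(1, 11, 0), (2, 9, 0), (3, 6, 0), (4, 2, 0), (5, 1, 0), (10, 8, 6), (11, 5, 4)]


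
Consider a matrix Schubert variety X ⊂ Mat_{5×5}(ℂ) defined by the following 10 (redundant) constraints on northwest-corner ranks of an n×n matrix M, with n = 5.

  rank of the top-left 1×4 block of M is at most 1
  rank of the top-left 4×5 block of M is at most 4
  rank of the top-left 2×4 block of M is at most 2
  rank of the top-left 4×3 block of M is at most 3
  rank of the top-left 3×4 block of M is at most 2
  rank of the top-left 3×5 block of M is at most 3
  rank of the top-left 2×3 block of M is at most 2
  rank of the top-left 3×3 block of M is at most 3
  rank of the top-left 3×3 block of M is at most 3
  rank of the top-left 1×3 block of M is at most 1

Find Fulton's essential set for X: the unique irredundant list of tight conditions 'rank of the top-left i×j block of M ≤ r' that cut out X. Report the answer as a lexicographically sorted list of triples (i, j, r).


Propagating the 10 rank bounds to every northwest block:

  1  1  1  1  1
  1  2  2  2  2
  1  2  2  2  3
  1  2  3  3  4
  1  2  3  4  5

hence w(1..5) = (1, 2, 5, 3, 4).

D(w) has 2 cells with 1 SE-corner; essential set:

[(3, 4, 2)]


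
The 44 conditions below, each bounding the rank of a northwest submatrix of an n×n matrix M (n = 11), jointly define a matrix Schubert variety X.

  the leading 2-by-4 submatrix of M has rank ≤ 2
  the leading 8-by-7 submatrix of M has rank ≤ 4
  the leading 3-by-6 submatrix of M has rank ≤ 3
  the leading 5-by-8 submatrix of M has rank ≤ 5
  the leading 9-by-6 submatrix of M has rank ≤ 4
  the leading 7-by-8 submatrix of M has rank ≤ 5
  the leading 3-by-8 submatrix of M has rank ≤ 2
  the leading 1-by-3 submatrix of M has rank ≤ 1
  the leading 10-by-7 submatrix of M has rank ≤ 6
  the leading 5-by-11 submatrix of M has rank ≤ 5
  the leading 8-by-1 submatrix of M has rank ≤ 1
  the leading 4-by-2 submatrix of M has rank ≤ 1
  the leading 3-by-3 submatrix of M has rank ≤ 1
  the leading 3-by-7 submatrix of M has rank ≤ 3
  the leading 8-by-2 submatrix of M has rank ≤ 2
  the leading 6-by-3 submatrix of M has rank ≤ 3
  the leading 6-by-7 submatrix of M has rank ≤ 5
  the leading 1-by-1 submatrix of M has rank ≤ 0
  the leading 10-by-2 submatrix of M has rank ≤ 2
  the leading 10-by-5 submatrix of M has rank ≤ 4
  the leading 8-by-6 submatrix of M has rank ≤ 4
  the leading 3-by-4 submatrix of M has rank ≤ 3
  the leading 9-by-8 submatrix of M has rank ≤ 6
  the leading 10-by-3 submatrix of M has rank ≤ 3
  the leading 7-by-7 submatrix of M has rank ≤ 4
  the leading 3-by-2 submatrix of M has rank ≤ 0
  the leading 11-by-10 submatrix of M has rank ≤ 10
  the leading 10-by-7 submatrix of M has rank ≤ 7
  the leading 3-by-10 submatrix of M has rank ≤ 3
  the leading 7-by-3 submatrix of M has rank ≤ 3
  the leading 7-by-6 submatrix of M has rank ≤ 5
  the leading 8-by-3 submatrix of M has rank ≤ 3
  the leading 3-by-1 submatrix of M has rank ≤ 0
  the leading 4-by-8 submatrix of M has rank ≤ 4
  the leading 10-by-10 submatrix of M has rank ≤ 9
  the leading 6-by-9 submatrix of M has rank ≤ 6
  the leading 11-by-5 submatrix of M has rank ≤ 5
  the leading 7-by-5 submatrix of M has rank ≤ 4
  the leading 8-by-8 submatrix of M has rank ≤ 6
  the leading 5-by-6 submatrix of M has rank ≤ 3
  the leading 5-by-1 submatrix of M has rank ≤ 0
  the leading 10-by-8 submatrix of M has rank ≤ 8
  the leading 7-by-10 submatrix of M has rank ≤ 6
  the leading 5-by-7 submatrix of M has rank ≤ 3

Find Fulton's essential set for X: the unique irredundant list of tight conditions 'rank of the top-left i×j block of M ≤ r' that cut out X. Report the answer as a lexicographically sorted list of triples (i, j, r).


Propagating the 44 rank bounds to every northwest block:

  row 1: 0 0 1 1 1 1 1 1 1 1 1
  row 2: 0 0 1 2 2 2 2 2 2 2 2
  row 3: 0 0 1 2 2 2 2 2 3 3 3
  row 4: 0 1 2 3 3 3 3 3 4 4 4
  row 5: 0 1 2 3 3 3 3 4 5 5 5
  row 6: 1 2 3 4 4 4 4 5 6 6 6
  row 7: 1 2 3 4 4 4 4 5 6 6 7
  row 8: 1 2 3 4 4 4 4 5 6 7 8
  row 9: 1 2 3 4 4 4 5 6 7 8 9
  row 10: 1 2 3 4 4 5 6 7 8 9 10
  row 11: 1 2 3 4 5 6 7 8 9 10 11

giving w = (3, 4, 9, 2, 8, 1, 11, 10, 7, 6, 5) via Δ²R.

|D(w)|=25, |Ess(w)|=8:

[(3, 2, 0), (3, 8, 2), (5, 1, 0), (5, 7, 3), (7, 10, 6), (8, 7, 4), (9, 6, 4), (10, 5, 4)]


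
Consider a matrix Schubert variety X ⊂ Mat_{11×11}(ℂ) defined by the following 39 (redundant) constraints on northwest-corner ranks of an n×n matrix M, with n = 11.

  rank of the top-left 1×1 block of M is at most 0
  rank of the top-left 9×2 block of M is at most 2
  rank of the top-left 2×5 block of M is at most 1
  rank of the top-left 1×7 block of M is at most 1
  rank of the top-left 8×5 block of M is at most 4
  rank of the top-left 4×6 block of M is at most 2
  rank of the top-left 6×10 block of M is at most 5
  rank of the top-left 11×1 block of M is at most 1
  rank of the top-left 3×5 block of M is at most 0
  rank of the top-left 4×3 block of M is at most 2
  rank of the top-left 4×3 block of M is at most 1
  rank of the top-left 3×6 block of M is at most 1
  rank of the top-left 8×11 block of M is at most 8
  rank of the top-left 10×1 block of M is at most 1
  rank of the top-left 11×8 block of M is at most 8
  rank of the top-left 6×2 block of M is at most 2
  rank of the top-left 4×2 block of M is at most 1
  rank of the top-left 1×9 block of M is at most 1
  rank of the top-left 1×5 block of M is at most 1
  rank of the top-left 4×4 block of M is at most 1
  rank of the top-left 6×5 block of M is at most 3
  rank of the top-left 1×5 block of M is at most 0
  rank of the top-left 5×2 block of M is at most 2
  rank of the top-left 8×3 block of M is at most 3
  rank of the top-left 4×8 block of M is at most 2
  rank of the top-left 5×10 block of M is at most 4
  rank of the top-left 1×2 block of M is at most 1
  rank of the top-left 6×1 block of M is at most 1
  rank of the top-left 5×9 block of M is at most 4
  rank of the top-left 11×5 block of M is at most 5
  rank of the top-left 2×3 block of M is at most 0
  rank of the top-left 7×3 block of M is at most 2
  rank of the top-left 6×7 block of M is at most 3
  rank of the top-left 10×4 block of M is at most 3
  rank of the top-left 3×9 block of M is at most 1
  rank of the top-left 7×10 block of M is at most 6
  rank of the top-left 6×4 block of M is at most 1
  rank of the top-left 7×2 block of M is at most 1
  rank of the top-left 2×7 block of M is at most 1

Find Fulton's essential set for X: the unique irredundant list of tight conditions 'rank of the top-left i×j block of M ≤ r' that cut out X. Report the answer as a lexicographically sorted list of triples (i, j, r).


Computing R[i][j] = min implied NW-rank bound (n=11, 39 conditions):

  row 1: 0 0 0 0 0 1 1 1 1 1 1
  row 2: 0 0 0 0 0 1 1 1 1 2 2
  row 3: 0 0 0 0 0 1 1 1 1 2 3
  row 4: 1 1 1 1 1 2 2 2 2 3 4
  row 5: 1 1 1 1 2 3 3 3 3 4 5
  row 6: 1 1 1 1 2 3 3 4 4 5 6
  row 7: 1 1 2 2 3 4 4 5 5 6 7
  row 8: 1 2 3 3 4 5 5 6 6 7 8
  row 9: 1 2 3 3 4 5 6 7 7 8 9
  row 10: 1 2 3 3 4 5 6 7 8 9 10
  row 11: 1 2 3 4 5 6 7 8 9 10 11

hence w(1..11) = (6, 10, 11, 1, 5, 8, 3, 2, 7, 9, 4).

|D(w)|=31, |Ess(w)|=6:

[(3, 5, 0), (3, 9, 1), (6, 4, 1), (6, 7, 3), (7, 2, 1), (10, 4, 3)]
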